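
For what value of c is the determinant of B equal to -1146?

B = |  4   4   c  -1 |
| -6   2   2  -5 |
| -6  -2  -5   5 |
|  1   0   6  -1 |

Expanding along the row containing c, det(B) is linear in c: det(B) = (-24)·c + (-1050).
Set (-24)·c + (-1050) = -1146  ⇒  (-24)·c = -96  ⇒  c = 4.

c = 4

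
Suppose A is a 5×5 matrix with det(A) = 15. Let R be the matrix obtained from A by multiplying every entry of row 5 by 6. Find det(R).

90

Scaling one row by 6 multiplies the determinant by 6.
det(R) = (6)·(15) = 90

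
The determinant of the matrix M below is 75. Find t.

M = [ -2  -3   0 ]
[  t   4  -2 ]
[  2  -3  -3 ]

Expanding along the column containing t, det(M) is linear in t: det(M) = (-9)·t + (48).
Set (-9)·t + (48) = 75  ⇒  (-9)·t = 27  ⇒  t = -3.

-3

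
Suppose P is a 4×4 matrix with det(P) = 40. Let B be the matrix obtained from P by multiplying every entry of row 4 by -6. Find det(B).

Scaling one row by -6 multiplies the determinant by -6.
det(B) = (-6)·(40) = -240

|B| = -240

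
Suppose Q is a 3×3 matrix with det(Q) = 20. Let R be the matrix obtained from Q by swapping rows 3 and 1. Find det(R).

|R| = -20

Swapping two rows multiplies the determinant by −1.
det(R) = (-1)·(20) = -20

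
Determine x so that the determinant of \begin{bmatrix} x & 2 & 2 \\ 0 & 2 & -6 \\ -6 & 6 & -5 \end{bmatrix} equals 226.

x = 5

Expanding along the column containing x, det(M) is linear in x: det(M) = (26)·x + (96).
Set (26)·x + (96) = 226  ⇒  (26)·x = 130  ⇒  x = 5.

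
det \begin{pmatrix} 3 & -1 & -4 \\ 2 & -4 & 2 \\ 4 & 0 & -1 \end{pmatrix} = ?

-62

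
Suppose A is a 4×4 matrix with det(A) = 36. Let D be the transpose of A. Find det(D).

det(Aᵀ) = det(A).
det(D) = (1)·(36) = 36

36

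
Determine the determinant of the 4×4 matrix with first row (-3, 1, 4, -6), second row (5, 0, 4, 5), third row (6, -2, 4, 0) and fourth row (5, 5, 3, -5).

Expand along row 2 (it has 1 zero):
  − (5) · M_21   where M_21 = det([1 4 -6; -2 4 0; 5 3 -5]) = 96
  − (4) · M_23   where M_23 = det([-3 1 -6; 6 -2 0; 5 5 -5]) = -240
  + (5) · M_24   where M_24 = det([-3 1 4; 6 -2 4; 5 5 3]) = 240
det = (-1)·(5)·(96) + (-1)·(4)·(-240) + (+1)·(5)·(240) = 1680

The determinant is 1680.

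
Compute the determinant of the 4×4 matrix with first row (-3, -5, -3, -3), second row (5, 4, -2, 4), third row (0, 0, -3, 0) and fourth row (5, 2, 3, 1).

99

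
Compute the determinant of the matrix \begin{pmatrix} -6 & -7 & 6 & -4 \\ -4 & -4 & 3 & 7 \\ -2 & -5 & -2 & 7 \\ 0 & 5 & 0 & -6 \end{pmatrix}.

The determinant is -1102.

Expand along row 4 (it has 2 zeros):
  + (5) · M_42   where M_42 = det([-6 6 -4; -4 3 7; -2 -2 7]) = -182
  + (-6) · M_44   where M_44 = det([-6 -7 6; -4 -4 3; -2 -5 -2]) = 32
det = (+1)·(5)·(-182) + (+1)·(-6)·(32) = -1102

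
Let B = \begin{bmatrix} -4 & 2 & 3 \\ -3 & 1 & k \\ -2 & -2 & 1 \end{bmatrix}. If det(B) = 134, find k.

Expanding along the column containing k, det(B) is linear in k: det(B) = (-12)·k + (26).
Set (-12)·k + (26) = 134  ⇒  (-12)·k = 108  ⇒  k = -9.

k = -9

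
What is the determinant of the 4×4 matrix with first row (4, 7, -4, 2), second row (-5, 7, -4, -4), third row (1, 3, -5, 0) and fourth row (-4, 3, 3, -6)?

744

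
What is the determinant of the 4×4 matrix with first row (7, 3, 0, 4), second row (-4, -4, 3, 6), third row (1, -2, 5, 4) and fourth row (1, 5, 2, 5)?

Expand along row 1 (it has 1 zero):
  + (7) · M_11   where M_11 = det([-4 3 6; -2 5 4; 5 2 5]) = -152
  − (3) · M_12   where M_12 = det([-4 3 6; 1 5 4; 1 2 5]) = -89
  − (4) · M_14   where M_14 = det([-4 -4 3; 1 -2 5; 1 5 2]) = 125
det = (+1)·(7)·(-152) + (-1)·(3)·(-89) + (-1)·(4)·(125) = -1297

-1297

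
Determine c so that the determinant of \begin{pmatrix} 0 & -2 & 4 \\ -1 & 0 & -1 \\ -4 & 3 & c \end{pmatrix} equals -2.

-9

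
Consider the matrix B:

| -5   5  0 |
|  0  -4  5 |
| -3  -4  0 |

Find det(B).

Expand along column 3:
  − 5 · |-5 5; -3 -4| = −5·(20 − (-15)) = -175

det(B) = -175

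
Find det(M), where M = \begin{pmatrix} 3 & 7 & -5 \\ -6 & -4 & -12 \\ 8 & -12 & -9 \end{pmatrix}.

Expand along row 1:
  + 3 · |-4 -12; -12 -9| = 3·(36 − 144) = -324
  − 7 · |-6 -12; 8 -9| = −7·(54 − (-96)) = -1050
  + (-5) · |-6 -4; 8 -12| = (-5)·(72 − (-32)) = -520
Sum: (-324) + (-1050) + (-520) = -1894

-1894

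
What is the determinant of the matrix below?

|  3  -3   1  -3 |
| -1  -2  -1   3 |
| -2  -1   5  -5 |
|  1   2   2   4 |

-480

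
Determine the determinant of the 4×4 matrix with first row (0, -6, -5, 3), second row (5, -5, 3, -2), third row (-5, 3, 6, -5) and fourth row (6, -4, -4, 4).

Expand along row 1 (it has 1 zero):
  − (-6) · M_12   where M_12 = det([5 3 -2; -5 6 -5; 6 -4 4]) = 22
  + (-5) · M_13   where M_13 = det([5 -5 -2; -5 3 -5; 6 -4 4]) = 6
  − (3) · M_14   where M_14 = det([5 -5 3; -5 3 6; 6 -4 -4]) = -14
det = (-1)·(-6)·(22) + (+1)·(-5)·(6) + (-1)·(3)·(-14) = 144

144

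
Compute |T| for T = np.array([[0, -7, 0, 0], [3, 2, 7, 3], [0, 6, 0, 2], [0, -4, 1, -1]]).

Expand along row 1 (it has 3 zeros):
  − (-7) · M_12   where M_12 = det([3 7 3; 0 0 2; 0 1 -1]) = -6
det = (-1)·(-7)·(-6) = -42

The determinant is -42.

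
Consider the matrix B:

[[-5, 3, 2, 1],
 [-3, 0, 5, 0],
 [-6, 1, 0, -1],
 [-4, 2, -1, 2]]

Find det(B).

Expand along row 2 (it has 2 zeros):
  − (-3) · M_21   where M_21 = det([3 2 1; 1 0 -1; 2 -1 2]) = -12
  − (5) · M_23   where M_23 = det([-5 3 1; -6 1 -1; -4 2 2]) = 20
det = (-1)·(-3)·(-12) + (-1)·(5)·(20) = -136

-136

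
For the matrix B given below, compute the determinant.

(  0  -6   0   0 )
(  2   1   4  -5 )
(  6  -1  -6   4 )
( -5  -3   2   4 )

Expand along row 1 (it has 3 zeros):
  − (-6) · M_12   where M_12 = det([2 4 -5; 6 -6 4; -5 2 4]) = -150
det = (-1)·(-6)·(-150) = -900

det(B) = -900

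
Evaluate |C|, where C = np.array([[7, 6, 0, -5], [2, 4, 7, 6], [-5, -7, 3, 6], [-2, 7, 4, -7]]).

Expand along row 1 (it has 1 zero):
  + (7) · M_11   where M_11 = det([4 7 6; -7 3 6; 7 4 -7]) = -523
  − (6) · M_12   where M_12 = det([2 7 6; -5 3 6; -2 4 -7]) = -503
  − (-5) · M_14   where M_14 = det([2 4 7; -5 -7 3; -2 7 4]) = -385
det = (+1)·(7)·(-523) + (-1)·(6)·(-503) + (-1)·(-5)·(-385) = -2568

The determinant is -2568.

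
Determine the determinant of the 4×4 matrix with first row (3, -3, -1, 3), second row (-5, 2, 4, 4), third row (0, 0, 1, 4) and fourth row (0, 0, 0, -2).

The matrix is block upper-triangular with a 2×2 block and a 2×2 block on the diagonal, so its determinant equals the product of the determinants of the diagonal blocks.
det of the 2×2 block = -9
det of the 2×2 block = -2
det = (-9)·(-2) = 18

The determinant is 18.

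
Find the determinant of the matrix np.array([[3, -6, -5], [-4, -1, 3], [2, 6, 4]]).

-88

Expand along row 1:
  + 3 · |-1 3; 6 4| = 3·(-4 − 18) = -66
  − (-6) · |-4 3; 2 4| = −(-6)·(-16 − 6) = -132
  + (-5) · |-4 -1; 2 6| = (-5)·(-24 − (-2)) = 110
Sum: (-66) + (-132) + (110) = -88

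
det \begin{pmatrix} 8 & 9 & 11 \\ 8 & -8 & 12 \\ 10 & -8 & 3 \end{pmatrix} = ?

Expand along row 1:
  + 8 · |-8 12; -8 3| = 8·(-24 − (-96)) = 576
  − 9 · |8 12; 10 3| = −9·(24 − 120) = 864
  + 11 · |8 -8; 10 -8| = 11·(-64 − (-80)) = 176
Sum: (576) + (864) + (176) = 1616

1616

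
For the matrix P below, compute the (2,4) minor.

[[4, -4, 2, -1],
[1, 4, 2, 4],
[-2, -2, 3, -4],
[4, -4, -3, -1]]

The minor is 80.

Delete row 2 and column 4; the remaining 3×3 submatrix is [4 -4 2; -2 -2 3; 4 -4 -3].
Its determinant is 80.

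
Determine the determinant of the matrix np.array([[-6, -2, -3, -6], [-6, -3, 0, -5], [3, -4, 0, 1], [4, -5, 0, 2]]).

-57

Expand along column 3 (it has 3 zeros):
  + (-3) · M_13   where M_13 = det([-6 -3 -5; 3 -4 1; 4 -5 2]) = 19
det = (+1)·(-3)·(19) = -57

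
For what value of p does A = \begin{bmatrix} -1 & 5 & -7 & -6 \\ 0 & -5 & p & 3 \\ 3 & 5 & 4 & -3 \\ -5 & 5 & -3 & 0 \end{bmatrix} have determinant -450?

Expanding along the row containing p, det(A) is linear in p: det(A) = (180)·p + (-90).
Set (180)·p + (-90) = -450  ⇒  (180)·p = -360  ⇒  p = -2.

-2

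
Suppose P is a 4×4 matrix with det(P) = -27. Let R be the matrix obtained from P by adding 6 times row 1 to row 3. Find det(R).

Adding a multiple of one row to another leaves the determinant unchanged.
det(R) = (1)·(-27) = -27

|R| = -27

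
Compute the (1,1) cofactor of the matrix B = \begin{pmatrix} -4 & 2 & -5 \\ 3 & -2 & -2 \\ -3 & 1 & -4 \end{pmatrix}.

10

Delete row 1 and column 1; the remaining 2×2 submatrix is [-2 -2; 1 -4].
Its determinant is (-2)·(-4) − (-2)·1 = 10.
The cofactor carries sign (−1)^(1+1) = +1, so C_{1,1} = +(10) = 10.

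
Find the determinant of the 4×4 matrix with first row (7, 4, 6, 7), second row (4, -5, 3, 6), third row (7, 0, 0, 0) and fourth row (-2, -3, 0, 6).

1449

Expand along row 3 (it has 3 zeros):
  + (7) · M_31   where M_31 = det([4 6 7; -5 3 6; -3 0 6]) = 207
det = (+1)·(7)·(207) = 1449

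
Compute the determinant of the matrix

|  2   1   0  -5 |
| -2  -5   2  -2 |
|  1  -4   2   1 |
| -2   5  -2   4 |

Expand along row 1 (it has 1 zero):
  + (2) · M_11   where M_11 = det([-5 2 -2; -4 2 1; 5 -2 4]) = -4
  − (1) · M_12   where M_12 = det([-2 2 -2; 1 2 1; -2 -2 4]) = -36
  − (-5) · M_14   where M_14 = det([-2 -5 2; 1 -4 2; -2 5 -2]) = 8
det = (+1)·(2)·(-4) + (-1)·(1)·(-36) + (-1)·(-5)·(8) = 68

68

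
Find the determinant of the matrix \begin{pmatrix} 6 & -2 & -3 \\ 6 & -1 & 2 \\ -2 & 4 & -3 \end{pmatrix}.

-124

Expand along column 1:
  + 6 · |-1 2; 4 -3| = 6·(3 − 8) = -30
  − 6 · |-2 -3; 4 -3| = −6·(6 − (-12)) = -108
  + (-2) · |-2 -3; -1 2| = (-2)·(-4 − 3) = 14
Sum: (-30) + (-108) + (14) = -124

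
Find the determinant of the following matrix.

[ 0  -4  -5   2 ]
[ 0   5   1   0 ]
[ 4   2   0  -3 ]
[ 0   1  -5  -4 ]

Expand along column 1 (it has 3 zeros):
  + (4) · M_31   where M_31 = det([-4 -5 2; 5 1 0; 1 -5 -4]) = -136
det = (+1)·(4)·(-136) = -544

The determinant is -544.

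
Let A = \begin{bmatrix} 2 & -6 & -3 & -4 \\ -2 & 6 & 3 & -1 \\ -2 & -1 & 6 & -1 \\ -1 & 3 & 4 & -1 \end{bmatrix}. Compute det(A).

Expand along row 1:
  + (2) · M_11   where M_11 = det([6 3 -1; -1 6 -1; 3 4 -1]) = -2
  − (-6) · M_12   where M_12 = det([-2 3 -1; -2 6 -1; -1 4 -1]) = 3
  + (-3) · M_13   where M_13 = det([-2 6 -1; -2 -1 -1; -1 3 -1]) = -7
  − (-4) · M_14   where M_14 = det([-2 6 3; -2 -1 6; -1 3 4]) = 35
det = (+1)·(2)·(-2) + (-1)·(-6)·(3) + (+1)·(-3)·(-7) + (-1)·(-4)·(35) = 175

175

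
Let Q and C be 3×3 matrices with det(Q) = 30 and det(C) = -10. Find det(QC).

det(QC) = det(Q)·det(C) = (30)·(-10) = -300

The determinant is -300.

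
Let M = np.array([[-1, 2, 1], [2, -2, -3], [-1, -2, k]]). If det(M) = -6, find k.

Expanding along the row containing k, det(M) is linear in k: det(M) = (-2)·k + (6).
Set (-2)·k + (6) = -6  ⇒  (-2)·k = -12  ⇒  k = 6.

k = 6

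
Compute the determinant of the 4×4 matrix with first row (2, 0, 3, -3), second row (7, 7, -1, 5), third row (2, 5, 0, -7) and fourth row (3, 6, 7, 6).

The determinant is 2404.

Expand along row 1 (it has 1 zero):
  + (2) · M_11   where M_11 = det([7 -1 5; 5 0 -7; 6 7 6]) = 590
  + (3) · M_13   where M_13 = det([7 7 5; 2 5 -7; 3 6 6]) = 258
  − (-3) · M_14   where M_14 = det([7 7 -1; 2 5 0; 3 6 7]) = 150
det = (+1)·(2)·(590) + (+1)·(3)·(258) + (-1)·(-3)·(150) = 2404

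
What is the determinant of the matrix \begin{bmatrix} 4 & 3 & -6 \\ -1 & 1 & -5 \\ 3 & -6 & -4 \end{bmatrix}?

Expand along row 1:
  + 4 · |1 -5; -6 -4| = 4·(-4 − 30) = -136
  − 3 · |-1 -5; 3 -4| = −3·(4 − (-15)) = -57
  + (-6) · |-1 1; 3 -6| = (-6)·(6 − 3) = -18
Sum: (-136) + (-57) + (-18) = -211

The determinant is -211.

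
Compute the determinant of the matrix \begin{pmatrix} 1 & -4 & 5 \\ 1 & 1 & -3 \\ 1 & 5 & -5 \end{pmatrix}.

Expand along column 1:
  + 1 · |1 -3; 5 -5| = 1·(-5 − (-15)) = 10
  − 1 · |-4 5; 5 -5| = −1·(20 − 25) = 5
  + 1 · |-4 5; 1 -3| = 1·(12 − 5) = 7
Sum: (10) + (5) + (7) = 22

The determinant is 22.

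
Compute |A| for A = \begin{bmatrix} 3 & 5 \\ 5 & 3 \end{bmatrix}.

-16

det(A) = 3·3 − 5·5 = 9 − 25 = -16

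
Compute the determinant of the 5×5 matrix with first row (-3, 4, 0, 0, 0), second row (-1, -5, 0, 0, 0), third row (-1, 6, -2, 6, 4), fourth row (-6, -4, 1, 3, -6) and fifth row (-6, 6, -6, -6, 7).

The matrix is block lower-triangular with a 2×2 block and a 3×3 block on the diagonal, so its determinant equals the product of the determinants of the diagonal blocks.
det of the 2×2 block = 19
det of the 3×3 block = 252
det = (19)·(252) = 4788

4788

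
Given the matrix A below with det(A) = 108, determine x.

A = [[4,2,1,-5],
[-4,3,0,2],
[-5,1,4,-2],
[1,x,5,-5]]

x = -4

Expanding along the column containing x, det(A) is linear in x: det(A) = (30)·x + (228).
Set (30)·x + (228) = 108  ⇒  (30)·x = -120  ⇒  x = -4.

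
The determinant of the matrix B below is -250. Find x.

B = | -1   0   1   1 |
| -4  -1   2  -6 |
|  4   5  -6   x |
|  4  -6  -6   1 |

Expanding along the row containing x, det(B) is linear in x: det(B) = (-10)·x + (-320).
Set (-10)·x + (-320) = -250  ⇒  (-10)·x = 70  ⇒  x = -7.

x = -7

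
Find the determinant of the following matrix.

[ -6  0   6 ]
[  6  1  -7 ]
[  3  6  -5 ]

-24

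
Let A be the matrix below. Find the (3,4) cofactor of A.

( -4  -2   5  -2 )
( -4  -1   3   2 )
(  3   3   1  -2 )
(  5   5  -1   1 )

Delete row 3 and column 4; the remaining 3×3 submatrix is [-4 -2 5; -4 -1 3; 5 5 -1].
Its determinant is -41.
The cofactor carries sign (−1)^(3+4) = −1, so C_{3,4} = −(-41) = 41.

41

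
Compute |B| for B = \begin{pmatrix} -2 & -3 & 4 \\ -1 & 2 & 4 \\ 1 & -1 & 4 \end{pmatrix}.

Expand along column 1:
  + (-2) · |2 4; -1 4| = (-2)·(8 − (-4)) = -24
  − (-1) · |-3 4; -1 4| = −(-1)·(-12 − (-4)) = -8
  + 1 · |-3 4; 2 4| = 1·(-12 − 8) = -20
Sum: (-24) + (-8) + (-20) = -52

-52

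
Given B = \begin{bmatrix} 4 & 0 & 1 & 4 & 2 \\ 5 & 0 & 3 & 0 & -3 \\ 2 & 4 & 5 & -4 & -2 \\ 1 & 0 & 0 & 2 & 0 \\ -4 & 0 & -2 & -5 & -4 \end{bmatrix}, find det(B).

180

Expand along column 2 (it has 4 zeros):
  − (4) · M_32   where M_32 = det([4 1 4 2; 5 3 0 -3; 1 0 2 0; -4 -2 -5 -4]) = -45
det = (-1)·(4)·(-45) = 180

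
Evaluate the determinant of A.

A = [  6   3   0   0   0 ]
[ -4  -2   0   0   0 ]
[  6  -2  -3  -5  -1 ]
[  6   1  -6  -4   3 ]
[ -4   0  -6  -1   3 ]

A is block lower-triangular with a 2×2 block and a 3×3 block on the diagonal, so its determinant equals the product of the determinants of the diagonal blocks.
det of the 2×2 block = 0
det of the 3×3 block = 45
det = (0)·(45) = 0

det(A) = 0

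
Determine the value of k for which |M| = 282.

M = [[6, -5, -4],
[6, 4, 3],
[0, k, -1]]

k = -8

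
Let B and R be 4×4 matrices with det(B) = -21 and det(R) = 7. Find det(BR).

det(BR) = det(B)·det(R) = (-21)·(7) = -147

The determinant is -147.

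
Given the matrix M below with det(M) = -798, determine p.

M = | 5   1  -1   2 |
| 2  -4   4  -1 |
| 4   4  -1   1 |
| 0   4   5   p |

8

Expanding along the row containing p, det(M) is linear in p: det(M) = (-66)·p + (-270).
Set (-66)·p + (-270) = -798  ⇒  (-66)·p = -528  ⇒  p = 8.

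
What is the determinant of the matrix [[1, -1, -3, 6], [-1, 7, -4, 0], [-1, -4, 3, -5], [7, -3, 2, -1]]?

Expand along row 2 (it has 1 zero):
  − (-1) · M_21   where M_21 = det([-1 -3 6; -4 3 -5; -3 2 -1]) = -34
  + (7) · M_22   where M_22 = det([1 -3 6; -1 3 -5; 7 2 -1]) = -23
  − (-4) · M_23   where M_23 = det([1 -1 6; -1 -4 -5; 7 -3 -1]) = 211
det = (-1)·(-1)·(-34) + (+1)·(7)·(-23) + (-1)·(-4)·(211) = 649

649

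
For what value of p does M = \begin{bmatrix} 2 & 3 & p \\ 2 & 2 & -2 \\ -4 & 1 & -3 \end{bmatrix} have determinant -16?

-5

Expanding along the column containing p, det(M) is linear in p: det(M) = (10)·p + (34).
Set (10)·p + (34) = -16  ⇒  (10)·p = -50  ⇒  p = -5.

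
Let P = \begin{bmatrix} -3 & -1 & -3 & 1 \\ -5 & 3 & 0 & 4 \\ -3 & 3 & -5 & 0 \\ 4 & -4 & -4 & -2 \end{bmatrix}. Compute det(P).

Expand along row 2 (it has 1 zero):
  − (-5) · M_21   where M_21 = det([-1 -3 1; 3 -5 0; -4 -4 -2]) = -60
  + (3) · M_22   where M_22 = det([-3 -3 1; -3 -5 0; 4 -4 -2]) = 20
  + (4) · M_24   where M_24 = det([-3 -1 -3; -3 3 -5; 4 -4 -4]) = 128
det = (-1)·(-5)·(-60) + (+1)·(3)·(20) + (+1)·(4)·(128) = 272

272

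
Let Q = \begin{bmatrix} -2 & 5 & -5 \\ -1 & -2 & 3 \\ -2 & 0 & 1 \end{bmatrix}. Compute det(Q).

The determinant is -1.

Expand along row 3:
  + (-2) · |5 -5; -2 3| = (-2)·(15 − 10) = -10
  + 1 · |-2 5; -1 -2| = 1·(4 − (-5)) = 9
Sum: (-10) + (9) = -1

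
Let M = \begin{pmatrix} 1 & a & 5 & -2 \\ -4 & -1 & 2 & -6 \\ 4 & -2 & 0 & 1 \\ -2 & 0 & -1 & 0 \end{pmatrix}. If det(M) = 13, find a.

Expanding along the row containing a, det(M) is linear in a: det(M) = (-16)·a + (77).
Set (-16)·a + (77) = 13  ⇒  (-16)·a = -64  ⇒  a = 4.

a = 4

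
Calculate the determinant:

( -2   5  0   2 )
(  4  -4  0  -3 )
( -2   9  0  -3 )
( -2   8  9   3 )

-612

Expand along column 3 (it has 3 zeros):
  − (9) · M_43   where M_43 = det([-2 5 2; 4 -4 -3; -2 9 -3]) = 68
det = (-1)·(9)·(68) = -612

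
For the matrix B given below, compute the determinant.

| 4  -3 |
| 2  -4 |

det(B) = 4·(-4) − (-3)·2 = -16 − (-6) = -10

|B| = -10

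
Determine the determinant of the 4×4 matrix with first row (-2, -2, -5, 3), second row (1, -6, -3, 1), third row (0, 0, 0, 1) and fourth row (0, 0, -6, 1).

The determinant is 84.

The matrix is block upper-triangular with a 2×2 block and a 2×2 block on the diagonal, so its determinant equals the product of the determinants of the diagonal blocks.
det of the 2×2 block = 14
det of the 2×2 block = 6
det = (14)·(6) = 84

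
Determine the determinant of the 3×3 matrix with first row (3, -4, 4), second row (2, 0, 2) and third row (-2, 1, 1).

Expand along row 2:
  − 2 · |-4 4; 1 1| = −2·(-4 − 4) = 16
  − 2 · |3 -4; -2 1| = −2·(3 − 8) = 10
Sum: (16) + (10) = 26

The determinant is 26.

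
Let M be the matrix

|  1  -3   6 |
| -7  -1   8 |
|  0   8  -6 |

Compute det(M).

det(M) = -268

Expand along row 3:
  − 8 · |1 6; -7 8| = −8·(8 − (-42)) = -400
  + (-6) · |1 -3; -7 -1| = (-6)·(-1 − 21) = 132
Sum: (-400) + (132) = -268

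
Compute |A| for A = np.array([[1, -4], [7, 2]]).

det(A) = 30

det(A) = 1·2 − (-4)·7 = 2 − (-28) = 30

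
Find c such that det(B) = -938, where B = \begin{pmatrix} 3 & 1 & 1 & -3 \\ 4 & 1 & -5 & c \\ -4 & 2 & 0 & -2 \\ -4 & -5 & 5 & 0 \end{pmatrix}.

Expanding along the row containing c, det(B) is linear in c: det(B) = (78)·c + (-392).
Set (78)·c + (-392) = -938  ⇒  (78)·c = -546  ⇒  c = -7.

-7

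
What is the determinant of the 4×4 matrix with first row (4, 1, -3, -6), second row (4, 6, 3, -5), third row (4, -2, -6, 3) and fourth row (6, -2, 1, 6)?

-1674

Expand along row 1:
  + (4) · M_11   where M_11 = det([6 3 -5; -2 -6 3; -2 1 6]) = -146
  − (1) · M_12   where M_12 = det([4 3 -5; 4 -6 3; 6 1 6]) = -374
  + (-3) · M_13   where M_13 = det([4 6 -5; 4 -2 3; 6 -2 6]) = -80
  − (-6) · M_14   where M_14 = det([4 6 3; 4 -2 -6; 6 -2 1]) = -284
det = (+1)·(4)·(-146) + (-1)·(1)·(-374) + (+1)·(-3)·(-80) + (-1)·(-6)·(-284) = -1674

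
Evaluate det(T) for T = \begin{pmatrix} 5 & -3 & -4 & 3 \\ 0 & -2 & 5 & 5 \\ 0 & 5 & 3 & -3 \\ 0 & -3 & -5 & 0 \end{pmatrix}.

Expand along column 1 (it has 3 zeros):
  + (5) · M_11   where M_11 = det([-2 5 5; 5 3 -3; -3 -5 0]) = -5
det = (+1)·(5)·(-5) = -25

-25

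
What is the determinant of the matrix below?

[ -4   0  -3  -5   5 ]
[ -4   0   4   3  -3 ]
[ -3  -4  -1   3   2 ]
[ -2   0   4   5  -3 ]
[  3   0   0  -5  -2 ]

-432

Expand along column 2 (it has 4 zeros):
  − (-4) · M_32   where M_32 = det([-4 -3 -5 5; -4 4 3 -3; -2 4 5 -3; 3 0 -5 -2]) = -108
det = (-1)·(-4)·(-108) = -432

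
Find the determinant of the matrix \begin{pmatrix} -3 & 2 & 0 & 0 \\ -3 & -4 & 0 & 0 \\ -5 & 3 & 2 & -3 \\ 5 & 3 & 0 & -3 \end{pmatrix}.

-108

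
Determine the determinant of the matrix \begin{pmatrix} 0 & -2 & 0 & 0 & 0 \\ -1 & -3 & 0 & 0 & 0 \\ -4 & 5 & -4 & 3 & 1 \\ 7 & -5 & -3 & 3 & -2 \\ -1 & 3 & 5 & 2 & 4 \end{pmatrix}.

158

The matrix is block lower-triangular with a 2×2 block and a 3×3 block on the diagonal, so its determinant equals the product of the determinants of the diagonal blocks.
det of the 2×2 block = -2
det of the 3×3 block = -79
det = (-2)·(-79) = 158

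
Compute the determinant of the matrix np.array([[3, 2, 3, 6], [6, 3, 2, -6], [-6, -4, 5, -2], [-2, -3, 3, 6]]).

-970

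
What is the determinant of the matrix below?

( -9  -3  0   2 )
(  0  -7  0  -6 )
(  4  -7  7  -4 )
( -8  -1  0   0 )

The determinant is -1414.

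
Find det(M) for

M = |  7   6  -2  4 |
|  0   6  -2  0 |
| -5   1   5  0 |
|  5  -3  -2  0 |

The determinant is -280.

Expand along column 4 (it has 3 zeros):
  − (4) · M_14   where M_14 = det([0 6 -2; -5 1 5; 5 -3 -2]) = 70
det = (-1)·(4)·(70) = -280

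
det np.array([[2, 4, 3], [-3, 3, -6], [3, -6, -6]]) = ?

The determinant is -225.

Expand along row 1:
  + 2 · |3 -6; -6 -6| = 2·(-18 − 36) = -108
  − 4 · |-3 -6; 3 -6| = −4·(18 − (-18)) = -144
  + 3 · |-3 3; 3 -6| = 3·(18 − 9) = 27
Sum: (-108) + (-144) + (27) = -225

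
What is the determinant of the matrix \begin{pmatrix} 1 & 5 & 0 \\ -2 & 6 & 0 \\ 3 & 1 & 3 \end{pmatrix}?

Expand along column 3:
  + 3 · |1 5; -2 6| = 3·(6 − (-10)) = 48

48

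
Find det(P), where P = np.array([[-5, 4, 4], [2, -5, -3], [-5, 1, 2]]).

Expand along row 1:
  + (-5) · |-5 -3; 1 2| = (-5)·(-10 − (-3)) = 35
  − 4 · |2 -3; -5 2| = −4·(4 − 15) = 44
  + 4 · |2 -5; -5 1| = 4·(2 − 25) = -92
Sum: (35) + (44) + (-92) = -13

-13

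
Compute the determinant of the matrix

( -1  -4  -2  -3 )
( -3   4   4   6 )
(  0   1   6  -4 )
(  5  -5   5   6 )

Expand along row 3 (it has 1 zero):
  − (1) · M_32   where M_32 = det([-1 -2 -3; -3 4 6; 5 5 6]) = 15
  + (6) · M_33   where M_33 = det([-1 -4 -3; -3 4 6; 5 -5 6]) = -231
  − (-4) · M_34   where M_34 = det([-1 -4 -2; -3 4 4; 5 -5 5]) = -170
det = (-1)·(1)·(15) + (+1)·(6)·(-231) + (-1)·(-4)·(-170) = -2081

The determinant is -2081.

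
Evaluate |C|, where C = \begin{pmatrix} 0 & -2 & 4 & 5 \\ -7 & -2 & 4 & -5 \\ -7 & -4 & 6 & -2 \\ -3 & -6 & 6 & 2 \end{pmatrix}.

Expand along row 1 (it has 1 zero):
  − (-2) · M_12   where M_12 = det([-7 4 -5; -7 6 -2; -3 6 2]) = 32
  + (4) · M_13   where M_13 = det([-7 -2 -5; -7 -4 -2; -3 -6 2]) = -50
  − (5) · M_14   where M_14 = det([-7 -2 4; -7 -4 6; -3 -6 6]) = -12
det = (-1)·(-2)·(32) + (+1)·(4)·(-50) + (-1)·(5)·(-12) = -76

|C| = -76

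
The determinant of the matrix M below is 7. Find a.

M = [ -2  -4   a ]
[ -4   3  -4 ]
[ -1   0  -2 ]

-7

Expanding along the row containing a, det(M) is linear in a: det(M) = (3)·a + (28).
Set (3)·a + (28) = 7  ⇒  (3)·a = -21  ⇒  a = -7.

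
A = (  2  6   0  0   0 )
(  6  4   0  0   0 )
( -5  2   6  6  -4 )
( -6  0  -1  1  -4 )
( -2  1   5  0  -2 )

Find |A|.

A is block lower-triangular with a 2×2 block and a 3×3 block on the diagonal, so its determinant equals the product of the determinants of the diagonal blocks.
det of the 2×2 block = -28
det of the 3×3 block = -124
det = (-28)·(-124) = 3472

3472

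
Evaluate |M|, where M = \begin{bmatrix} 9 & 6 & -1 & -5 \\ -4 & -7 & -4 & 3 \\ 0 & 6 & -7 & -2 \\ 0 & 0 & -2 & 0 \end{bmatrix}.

Expand along row 4 (it has 3 zeros):
  − (-2) · M_43   where M_43 = det([9 6 -5; -4 -7 3; 0 6 -2]) = 36
det = (-1)·(-2)·(36) = 72

72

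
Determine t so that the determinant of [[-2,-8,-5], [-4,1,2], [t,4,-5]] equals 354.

-8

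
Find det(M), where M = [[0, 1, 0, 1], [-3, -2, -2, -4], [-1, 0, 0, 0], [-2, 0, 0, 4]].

The determinant is 8.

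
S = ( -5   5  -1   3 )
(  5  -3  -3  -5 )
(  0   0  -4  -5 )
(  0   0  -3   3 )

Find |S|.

S is block upper-triangular with a 2×2 block and a 2×2 block on the diagonal, so its determinant equals the product of the determinants of the diagonal blocks.
det of the 2×2 block = -10
det of the 2×2 block = -27
det = (-10)·(-27) = 270

270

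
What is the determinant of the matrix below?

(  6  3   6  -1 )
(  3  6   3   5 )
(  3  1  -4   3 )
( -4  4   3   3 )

168

Expand along row 1:
  + (6) · M_11   where M_11 = det([6 3 5; 1 -4 3; 4 3 3]) = -4
  − (3) · M_12   where M_12 = det([3 3 5; 3 -4 3; -4 3 3]) = -161
  + (6) · M_13   where M_13 = det([3 6 5; 3 1 3; -4 4 3]) = -73
  − (-1) · M_14   where M_14 = det([3 6 3; 3 1 -4; -4 4 3]) = 147
det = (+1)·(6)·(-4) + (-1)·(3)·(-161) + (+1)·(6)·(-73) + (-1)·(-1)·(147) = 168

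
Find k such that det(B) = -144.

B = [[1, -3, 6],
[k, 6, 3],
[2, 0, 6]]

Expanding along the column containing k, det(B) is linear in k: det(B) = (18)·k + (-54).
Set (18)·k + (-54) = -144  ⇒  (18)·k = -90  ⇒  k = -5.

-5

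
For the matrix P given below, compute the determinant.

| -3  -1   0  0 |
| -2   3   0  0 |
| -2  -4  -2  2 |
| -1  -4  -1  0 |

-22

P is block lower-triangular with a 2×2 block and a 2×2 block on the diagonal, so its determinant equals the product of the determinants of the diagonal blocks.
det of the 2×2 block = -11
det of the 2×2 block = 2
det = (-11)·(2) = -22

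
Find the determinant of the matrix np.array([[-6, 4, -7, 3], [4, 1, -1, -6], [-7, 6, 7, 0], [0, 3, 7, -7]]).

Expand along row 3 (it has 1 zero):
  + (-7) · M_31   where M_31 = det([4 -7 3; 1 -1 -6; 3 7 -7]) = 303
  − (6) · M_32   where M_32 = det([-6 -7 3; 4 -1 -6; 0 7 -7]) = -406
  + (7) · M_33   where M_33 = det([-6 4 3; 4 1 -6; 0 3 -7]) = 82
det = (+1)·(-7)·(303) + (-1)·(6)·(-406) + (+1)·(7)·(82) = 889

889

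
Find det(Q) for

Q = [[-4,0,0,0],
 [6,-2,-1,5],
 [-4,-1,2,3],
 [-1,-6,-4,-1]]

The determinant is -316.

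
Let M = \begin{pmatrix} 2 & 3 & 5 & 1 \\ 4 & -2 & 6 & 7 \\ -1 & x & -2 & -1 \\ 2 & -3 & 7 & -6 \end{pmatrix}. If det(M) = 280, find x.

Expanding along the row containing x, det(M) is linear in x: det(M) = (-36)·x + (-8).
Set (-36)·x + (-8) = 280  ⇒  (-36)·x = 288  ⇒  x = -8.

-8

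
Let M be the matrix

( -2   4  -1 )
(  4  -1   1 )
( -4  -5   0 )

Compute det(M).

-2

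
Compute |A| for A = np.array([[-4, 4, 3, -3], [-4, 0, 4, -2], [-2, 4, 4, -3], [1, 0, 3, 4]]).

232

Expand along column 2 (it has 2 zeros):
  − (4) · M_12   where M_12 = det([-4 4 -2; -2 4 -3; 1 3 4]) = -60
  − (4) · M_32   where M_32 = det([-4 3 -3; -4 4 -2; 1 3 4]) = 2
det = (-1)·(4)·(-60) + (-1)·(4)·(2) = 232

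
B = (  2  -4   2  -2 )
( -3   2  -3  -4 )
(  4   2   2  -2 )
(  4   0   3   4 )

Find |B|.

The determinant is 28.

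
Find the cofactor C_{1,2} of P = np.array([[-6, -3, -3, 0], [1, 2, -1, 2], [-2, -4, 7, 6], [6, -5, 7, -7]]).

The cofactor is 225.

Delete row 1 and column 2; the remaining 3×3 submatrix is [1 -1 2; -2 7 6; 6 7 -7].
Its determinant is -225.
The cofactor carries sign (−1)^(1+2) = −1, so C_{1,2} = −(-225) = 225.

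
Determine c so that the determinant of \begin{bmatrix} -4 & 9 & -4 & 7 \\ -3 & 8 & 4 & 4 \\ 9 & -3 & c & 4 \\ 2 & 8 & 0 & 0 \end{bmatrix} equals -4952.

Expanding along the column containing c, det(M) is linear in c: det(M) = (-80)·c + (-4872).
Set (-80)·c + (-4872) = -4952  ⇒  (-80)·c = -80  ⇒  c = 1.

1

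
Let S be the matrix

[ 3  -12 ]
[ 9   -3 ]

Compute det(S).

det(S) = 3·(-3) − (-12)·9 = -9 − (-108) = 99

|S| = 99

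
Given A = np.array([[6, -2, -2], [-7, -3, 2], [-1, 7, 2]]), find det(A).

Expand along row 1:
  + 6 · |-3 2; 7 2| = 6·(-6 − 14) = -120
  − (-2) · |-7 2; -1 2| = −(-2)·(-14 − (-2)) = -24
  + (-2) · |-7 -3; -1 7| = (-2)·(-49 − 3) = 104
Sum: (-120) + (-24) + (104) = -40

-40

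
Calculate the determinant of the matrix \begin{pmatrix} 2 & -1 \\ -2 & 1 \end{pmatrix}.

0

det = 2·1 − (-1)·(-2) = 2 − 2 = 0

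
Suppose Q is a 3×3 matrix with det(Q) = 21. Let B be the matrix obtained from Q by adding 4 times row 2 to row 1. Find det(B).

|B| = 21

Adding a multiple of one row to another leaves the determinant unchanged.
det(B) = (1)·(21) = 21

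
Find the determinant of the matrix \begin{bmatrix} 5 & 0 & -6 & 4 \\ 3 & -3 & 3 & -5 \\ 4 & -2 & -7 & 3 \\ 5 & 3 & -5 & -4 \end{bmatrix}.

The determinant is -985.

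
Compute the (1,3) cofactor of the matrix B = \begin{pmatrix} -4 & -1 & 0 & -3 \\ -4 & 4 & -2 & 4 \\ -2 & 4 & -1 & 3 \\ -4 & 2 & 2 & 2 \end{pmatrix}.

8

Delete row 1 and column 3; the remaining 3×3 submatrix is [-4 4 4; -2 4 3; -4 2 2].
Its determinant is 8.
The cofactor carries sign (−1)^(1+3) = +1, so C_{1,3} = +(8) = 8.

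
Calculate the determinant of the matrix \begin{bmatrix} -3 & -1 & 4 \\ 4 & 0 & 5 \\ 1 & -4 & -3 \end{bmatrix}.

Expand along row 2:
  − 4 · |-1 4; -4 -3| = −4·(3 − (-16)) = -76
  − 5 · |-3 -1; 1 -4| = −5·(12 − (-1)) = -65
Sum: (-76) + (-65) = -141

The determinant is -141.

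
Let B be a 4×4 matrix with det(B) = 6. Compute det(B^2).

det(B^2) = (det B)^2 = (6)^2 = 36

36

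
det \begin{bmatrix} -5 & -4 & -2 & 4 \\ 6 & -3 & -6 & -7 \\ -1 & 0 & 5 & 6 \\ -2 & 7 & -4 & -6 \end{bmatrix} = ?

Expand along row 3 (it has 1 zero):
  + (-1) · M_31   where M_31 = det([-4 -2 4; -3 -6 -7; 7 -4 -6]) = 318
  + (5) · M_33   where M_33 = det([-5 -4 4; 6 -3 -7; -2 7 -6]) = -391
  − (6) · M_34   where M_34 = det([-5 -4 -2; 6 -3 -6; -2 7 -4]) = -486
det = (+1)·(-1)·(318) + (+1)·(5)·(-391) + (-1)·(6)·(-486) = 643

643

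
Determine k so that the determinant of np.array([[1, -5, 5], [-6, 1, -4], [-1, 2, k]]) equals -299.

k = 8

Expanding along the column containing k, det(A) is linear in k: det(A) = (-29)·k + (-67).
Set (-29)·k + (-67) = -299  ⇒  (-29)·k = -232  ⇒  k = 8.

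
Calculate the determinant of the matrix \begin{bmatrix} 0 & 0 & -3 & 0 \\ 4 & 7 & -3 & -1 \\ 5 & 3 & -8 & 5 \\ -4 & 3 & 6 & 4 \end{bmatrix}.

The determinant is 957.

Expand along row 1 (it has 3 zeros):
  + (-3) · M_13   where M_13 = det([4 7 -1; 5 3 5; -4 3 4]) = -319
det = (+1)·(-3)·(-319) = 957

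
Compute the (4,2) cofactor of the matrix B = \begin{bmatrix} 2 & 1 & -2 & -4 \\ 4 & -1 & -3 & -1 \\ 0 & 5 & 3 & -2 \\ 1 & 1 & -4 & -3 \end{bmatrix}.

Delete row 4 and column 2; the remaining 3×3 submatrix is [2 -2 -4; 4 -3 -1; 0 3 -2].
Its determinant is -46.
The cofactor carries sign (−1)^(4+2) = +1, so C_{4,2} = +(-46) = -46.

-46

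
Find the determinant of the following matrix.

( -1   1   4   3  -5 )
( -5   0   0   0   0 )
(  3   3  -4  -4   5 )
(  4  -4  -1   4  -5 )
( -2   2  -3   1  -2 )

-215

Expand along row 2 (it has 4 zeros):
  − (-5) · M_21   where M_21 = det([1 4 3 -5; 3 -4 -4 5; -4 -1 4 -5; 2 -3 1 -2]) = -43
det = (-1)·(-5)·(-43) = -215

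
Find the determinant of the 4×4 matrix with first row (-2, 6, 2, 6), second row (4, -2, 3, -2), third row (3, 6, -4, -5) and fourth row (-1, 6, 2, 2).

Expand along row 1:
  + (-2) · M_11   where M_11 = det([-2 3 -2; 6 -4 -5; 6 2 2]) = -202
  − (6) · M_12   where M_12 = det([4 3 -2; 3 -4 -5; -1 2 2]) = 1
  + (2) · M_13   where M_13 = det([4 -2 -2; 3 6 -5; -1 6 2]) = 122
  − (6) · M_14   where M_14 = det([4 -2 3; 3 6 -4; -1 6 2]) = 220
det = (+1)·(-2)·(-202) + (-1)·(6)·(1) + (+1)·(2)·(122) + (-1)·(6)·(220) = -678

-678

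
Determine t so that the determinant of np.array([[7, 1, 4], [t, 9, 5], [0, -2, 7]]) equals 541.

Expanding along the row containing t, det(M) is linear in t: det(M) = (-15)·t + (511).
Set (-15)·t + (511) = 541  ⇒  (-15)·t = 30  ⇒  t = -2.

t = -2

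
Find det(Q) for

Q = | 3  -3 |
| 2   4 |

18

det(Q) = 3·4 − (-3)·2 = 12 − (-6) = 18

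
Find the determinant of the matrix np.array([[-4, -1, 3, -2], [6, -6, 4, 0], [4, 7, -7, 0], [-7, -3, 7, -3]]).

Expand along column 4 (it has 2 zeros):
  − (-2) · M_14   where M_14 = det([6 -6 4; 4 7 -7; -7 -3 7]) = 190
  + (-3) · M_44   where M_44 = det([-4 -1 3; 6 -6 4; 4 7 -7]) = 84
det = (-1)·(-2)·(190) + (+1)·(-3)·(84) = 128

128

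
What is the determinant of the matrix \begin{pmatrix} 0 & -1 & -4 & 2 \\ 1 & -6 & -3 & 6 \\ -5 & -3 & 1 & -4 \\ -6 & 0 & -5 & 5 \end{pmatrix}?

1182

Expand along row 1 (it has 1 zero):
  − (-1) · M_12   where M_12 = det([1 -3 6; -5 1 -4; -6 -5 5]) = 24
  + (-4) · M_13   where M_13 = det([1 -6 6; -5 -3 -4; -6 0 5]) = -417
  − (2) · M_14   where M_14 = det([1 -6 -3; -5 -3 1; -6 0 -5]) = 255
det = (-1)·(-1)·(24) + (+1)·(-4)·(-417) + (-1)·(2)·(255) = 1182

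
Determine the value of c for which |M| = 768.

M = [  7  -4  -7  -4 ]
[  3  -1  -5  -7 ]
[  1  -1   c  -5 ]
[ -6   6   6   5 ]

c = 5

Expanding along the row containing c, det(M) is linear in c: det(M) = (103)·c + (253).
Set (103)·c + (253) = 768  ⇒  (103)·c = 515  ⇒  c = 5.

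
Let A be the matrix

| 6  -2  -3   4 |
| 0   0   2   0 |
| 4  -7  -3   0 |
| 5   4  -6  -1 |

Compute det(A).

det(A) = -476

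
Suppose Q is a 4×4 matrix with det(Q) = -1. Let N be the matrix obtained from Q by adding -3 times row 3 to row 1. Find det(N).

det(N) = -1

Adding a multiple of one row to another leaves the determinant unchanged.
det(N) = (1)·(-1) = -1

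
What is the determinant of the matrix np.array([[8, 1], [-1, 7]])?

det = 8·7 − 1·(-1) = 56 − (-1) = 57

The determinant is 57.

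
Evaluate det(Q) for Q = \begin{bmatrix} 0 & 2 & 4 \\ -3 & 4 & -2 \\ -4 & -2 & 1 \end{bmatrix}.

|Q| = 110

Expand along column 1:
  − (-3) · |2 4; -2 1| = −(-3)·(2 − (-8)) = 30
  + (-4) · |2 4; 4 -2| = (-4)·(-4 − 16) = 80
Sum: (30) + (80) = 110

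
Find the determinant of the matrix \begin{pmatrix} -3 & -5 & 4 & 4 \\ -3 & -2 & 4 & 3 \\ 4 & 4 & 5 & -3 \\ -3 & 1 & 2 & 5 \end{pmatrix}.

Expand along row 1:
  + (-3) · M_11   where M_11 = det([-2 4 3; 4 5 -3; 1 2 5]) = -145
  − (-5) · M_12   where M_12 = det([-3 4 3; 4 5 -3; -3 2 5]) = -68
  + (4) · M_13   where M_13 = det([-3 -2 3; 4 4 -3; -3 1 5]) = 1
  − (4) · M_14   where M_14 = det([-3 -2 4; 4 4 5; -3 1 2]) = 101
det = (+1)·(-3)·(-145) + (-1)·(-5)·(-68) + (+1)·(4)·(1) + (-1)·(4)·(101) = -305

-305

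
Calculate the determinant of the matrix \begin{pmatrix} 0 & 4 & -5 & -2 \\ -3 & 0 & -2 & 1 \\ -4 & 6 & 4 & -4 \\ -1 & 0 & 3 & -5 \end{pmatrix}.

-804

Expand along column 2 (it has 2 zeros):
  − (4) · M_12   where M_12 = det([-3 -2 1; -4 4 -4; -1 3 -5]) = 48
  − (6) · M_32   where M_32 = det([0 -5 -2; -3 -2 1; -1 3 -5]) = 102
det = (-1)·(4)·(48) + (-1)·(6)·(102) = -804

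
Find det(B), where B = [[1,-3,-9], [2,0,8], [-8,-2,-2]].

|B| = 232

Expand along row 2:
  − 2 · |-3 -9; -2 -2| = −2·(6 − 18) = 24
  − 8 · |1 -3; -8 -2| = −8·(-2 − 24) = 208
Sum: (24) + (208) = 232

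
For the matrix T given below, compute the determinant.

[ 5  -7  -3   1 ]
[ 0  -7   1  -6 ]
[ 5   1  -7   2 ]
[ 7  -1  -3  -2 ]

-1598

Expand along row 2 (it has 1 zero):
  + (-7) · M_22   where M_22 = det([5 -3 1; 5 -7 2; 7 -3 -2]) = 62
  − (1) · M_23   where M_23 = det([5 -7 1; 5 1 2; 7 -1 -2]) = -180
  + (-6) · M_24   where M_24 = det([5 -7 -3; 5 1 -7; 7 -1 -3]) = 224
det = (+1)·(-7)·(62) + (-1)·(1)·(-180) + (+1)·(-6)·(224) = -1598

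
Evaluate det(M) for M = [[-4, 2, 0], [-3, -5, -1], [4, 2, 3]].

Expand along column 3:
  − (-1) · |-4 2; 4 2| = −(-1)·(-8 − 8) = -16
  + 3 · |-4 2; -3 -5| = 3·(20 − (-6)) = 78
Sum: (-16) + (78) = 62

|M| = 62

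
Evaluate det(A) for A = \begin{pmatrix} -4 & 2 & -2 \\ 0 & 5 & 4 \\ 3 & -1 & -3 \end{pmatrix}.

|A| = 98

Expand along row 2:
  + 5 · |-4 -2; 3 -3| = 5·(12 − (-6)) = 90
  − 4 · |-4 2; 3 -1| = −4·(4 − 6) = 8
Sum: (90) + (8) = 98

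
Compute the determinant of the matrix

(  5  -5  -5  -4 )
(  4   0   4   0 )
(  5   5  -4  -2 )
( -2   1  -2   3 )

-1076

Expand along row 2 (it has 2 zeros):
  − (4) · M_21   where M_21 = det([-5 -5 -4; 5 -4 -2; 1 -2 3]) = 189
  − (4) · M_23   where M_23 = det([5 -5 -4; 5 5 -2; -2 1 3]) = 80
det = (-1)·(4)·(189) + (-1)·(4)·(80) = -1076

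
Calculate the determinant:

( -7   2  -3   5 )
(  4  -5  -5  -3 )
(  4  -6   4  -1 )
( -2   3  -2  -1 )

Expand along row 1:
  + (-7) · M_11   where M_11 = det([-5 -5 -3; -6 4 -1; 3 -2 -1]) = 75
  − (2) · M_12   where M_12 = det([4 -5 -3; 4 4 -1; -2 -2 -1]) = -54
  + (-3) · M_13   where M_13 = det([4 -5 -3; 4 -6 -1; -2 3 -1]) = 6
  − (5) · M_14   where M_14 = det([4 -5 -5; 4 -6 4; -2 3 -2]) = 0
det = (+1)·(-7)·(75) + (-1)·(2)·(-54) + (+1)·(-3)·(6) + (-1)·(5)·(0) = -435

-435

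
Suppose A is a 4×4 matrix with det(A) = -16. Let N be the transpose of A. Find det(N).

det(Aᵀ) = det(A).
det(N) = (1)·(-16) = -16

det(N) = -16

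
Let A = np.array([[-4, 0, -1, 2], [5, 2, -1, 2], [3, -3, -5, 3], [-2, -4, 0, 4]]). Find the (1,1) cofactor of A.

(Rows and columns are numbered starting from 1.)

Delete row 1 and column 1; the remaining 3×3 submatrix is [2 -1 2; -3 -5 3; -4 0 4].
Its determinant is -80.
The cofactor carries sign (−1)^(1+1) = +1, so C_{1,1} = +(-80) = -80.

-80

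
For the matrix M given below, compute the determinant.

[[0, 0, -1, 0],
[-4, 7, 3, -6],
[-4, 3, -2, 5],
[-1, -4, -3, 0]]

Expand along row 1 (it has 3 zeros):
  + (-1) · M_13   where M_13 = det([-4 7 -6; -4 3 5; -1 -4 0]) = -229
det = (+1)·(-1)·(-229) = 229

det(M) = 229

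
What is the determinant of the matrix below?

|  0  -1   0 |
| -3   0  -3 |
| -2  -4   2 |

Expand along row 1:
  − (-1) · |-3 -3; -2 2| = −(-1)·(-6 − 6) = -12

The determinant is -12.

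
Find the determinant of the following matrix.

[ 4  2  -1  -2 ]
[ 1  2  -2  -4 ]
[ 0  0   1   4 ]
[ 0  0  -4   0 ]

The matrix is block upper-triangular with a 2×2 block and a 2×2 block on the diagonal, so its determinant equals the product of the determinants of the diagonal blocks.
det of the 2×2 block = 6
det of the 2×2 block = 16
det = (6)·(16) = 96

96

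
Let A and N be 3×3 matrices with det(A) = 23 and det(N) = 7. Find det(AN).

det(AN) = det(A)·det(N) = (23)·(7) = 161

161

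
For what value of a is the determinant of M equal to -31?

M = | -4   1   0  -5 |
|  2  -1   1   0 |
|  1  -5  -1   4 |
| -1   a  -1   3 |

-5

Expanding along the row containing a, det(M) is linear in a: det(M) = (-1)·a + (-36).
Set (-1)·a + (-36) = -31  ⇒  (-1)·a = 5  ⇒  a = -5.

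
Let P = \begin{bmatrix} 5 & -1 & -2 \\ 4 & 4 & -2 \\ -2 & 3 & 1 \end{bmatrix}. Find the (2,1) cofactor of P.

Delete row 2 and column 1; the remaining 2×2 submatrix is [-1 -2; 3 1].
Its determinant is (-1)·1 − (-2)·3 = 5.
The cofactor carries sign (−1)^(2+1) = −1, so C_{2,1} = −(5) = -5.

-5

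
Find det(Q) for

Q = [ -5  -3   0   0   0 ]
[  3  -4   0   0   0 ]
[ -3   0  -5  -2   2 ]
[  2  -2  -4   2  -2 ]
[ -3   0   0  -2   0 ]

Q is block lower-triangular with a 2×2 block and a 3×3 block on the diagonal, so its determinant equals the product of the determinants of the diagonal blocks.
det of the 2×2 block = 29
det of the 3×3 block = 36
det = (29)·(36) = 1044

1044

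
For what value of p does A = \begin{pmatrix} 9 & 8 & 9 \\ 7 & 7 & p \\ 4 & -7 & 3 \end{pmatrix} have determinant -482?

p = 2

Expanding along the row containing p, det(A) is linear in p: det(A) = (95)·p + (-672).
Set (95)·p + (-672) = -482  ⇒  (95)·p = 190  ⇒  p = 2.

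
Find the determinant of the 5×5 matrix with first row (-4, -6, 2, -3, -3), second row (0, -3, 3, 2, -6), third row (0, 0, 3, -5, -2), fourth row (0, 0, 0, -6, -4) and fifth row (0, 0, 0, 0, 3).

-648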